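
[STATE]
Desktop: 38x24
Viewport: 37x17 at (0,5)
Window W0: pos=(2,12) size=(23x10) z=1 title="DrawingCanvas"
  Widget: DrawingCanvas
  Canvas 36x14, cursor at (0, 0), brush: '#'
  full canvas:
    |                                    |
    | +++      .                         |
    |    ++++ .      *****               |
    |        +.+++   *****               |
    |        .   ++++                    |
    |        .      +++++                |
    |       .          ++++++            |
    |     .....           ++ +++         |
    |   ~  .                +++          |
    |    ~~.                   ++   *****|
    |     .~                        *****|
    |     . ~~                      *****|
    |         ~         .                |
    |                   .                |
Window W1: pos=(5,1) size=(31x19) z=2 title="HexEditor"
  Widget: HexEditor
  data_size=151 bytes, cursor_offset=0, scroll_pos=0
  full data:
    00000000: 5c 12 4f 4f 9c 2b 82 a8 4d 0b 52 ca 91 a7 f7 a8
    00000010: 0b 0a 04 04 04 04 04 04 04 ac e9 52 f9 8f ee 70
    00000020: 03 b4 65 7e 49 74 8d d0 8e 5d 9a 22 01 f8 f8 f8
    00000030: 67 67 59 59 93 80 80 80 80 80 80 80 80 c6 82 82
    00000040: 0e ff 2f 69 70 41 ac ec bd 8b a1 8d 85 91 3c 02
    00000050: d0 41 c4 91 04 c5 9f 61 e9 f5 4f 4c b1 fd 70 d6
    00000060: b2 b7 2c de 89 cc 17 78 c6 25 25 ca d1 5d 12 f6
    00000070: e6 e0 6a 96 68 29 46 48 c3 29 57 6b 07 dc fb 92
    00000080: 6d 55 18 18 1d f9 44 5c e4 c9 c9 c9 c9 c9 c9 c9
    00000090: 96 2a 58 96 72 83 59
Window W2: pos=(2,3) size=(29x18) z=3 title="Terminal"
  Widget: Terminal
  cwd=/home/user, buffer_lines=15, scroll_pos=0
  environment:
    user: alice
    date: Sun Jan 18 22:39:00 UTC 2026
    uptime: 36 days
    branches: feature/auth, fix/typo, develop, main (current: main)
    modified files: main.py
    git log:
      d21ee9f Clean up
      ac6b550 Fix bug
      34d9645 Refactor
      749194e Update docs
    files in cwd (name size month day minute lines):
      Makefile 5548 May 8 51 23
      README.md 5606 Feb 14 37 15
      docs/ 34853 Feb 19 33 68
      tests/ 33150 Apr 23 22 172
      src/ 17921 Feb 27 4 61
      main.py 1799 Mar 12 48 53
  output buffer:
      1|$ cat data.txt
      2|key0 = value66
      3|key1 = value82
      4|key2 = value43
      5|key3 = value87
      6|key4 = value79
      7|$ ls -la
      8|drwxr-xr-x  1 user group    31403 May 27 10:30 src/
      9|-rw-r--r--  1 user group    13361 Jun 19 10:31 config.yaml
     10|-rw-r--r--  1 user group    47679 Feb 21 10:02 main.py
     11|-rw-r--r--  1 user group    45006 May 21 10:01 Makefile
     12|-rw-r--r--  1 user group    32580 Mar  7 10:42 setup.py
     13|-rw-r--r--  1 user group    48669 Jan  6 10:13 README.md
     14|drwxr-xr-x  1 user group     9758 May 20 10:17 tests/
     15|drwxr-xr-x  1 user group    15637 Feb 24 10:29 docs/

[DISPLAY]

  ┠───────────────────────────┨04 0┃ 
  ┃$ cat data.txt             ┃74 8┃ 
  ┃key0 = value66             ┃80 8┃ 
  ┃key1 = value82             ┃41 a┃ 
  ┃key2 = value43             ┃c5 9┃ 
  ┃key3 = value87             ┃cc 1┃ 
  ┃key4 = value79             ┃29 4┃ 
  ┃$ ls -la                   ┃f9 4┃ 
  ┃drwxr-xr-x  1 user group   ┃83 5┃ 
  ┃-rw-r--r--  1 user group   ┃    ┃ 
  ┃-rw-r--r--  1 user group   ┃    ┃ 
  ┃-rw-r--r--  1 user group   ┃    ┃ 
  ┃-rw-r--r--  1 user group   ┃    ┃ 
  ┃-rw-r--r--  1 user group   ┃    ┃ 
  ┃drwxr-xr-x  1 user group   ┃━━━━┛ 
  ┗━━━━━━━━━━━━━━━━━━━━━━━━━━━┛      
  ┗━━━━━━━━━━━━━━━━━━━━━┛            


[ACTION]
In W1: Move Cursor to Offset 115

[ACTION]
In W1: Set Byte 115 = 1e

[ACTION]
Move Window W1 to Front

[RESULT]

  ┠──┃00000010  0b 0a 04 04 04 04 0┃ 
  ┃$ ┃00000020  03 b4 65 7e 49 74 8┃ 
  ┃ke┃00000030  67 67 59 59 93 80 8┃ 
  ┃ke┃00000040  0e ff 2f 69 70 41 a┃ 
  ┃ke┃00000050  d0 41 c4 91 04 c5 9┃ 
  ┃ke┃00000060  b2 b7 2c de 89 cc 1┃ 
  ┃ke┃00000070  e6 e0 6a 1E 68 29 4┃ 
  ┃$ ┃00000080  6d 55 18 18 1d f9 4┃ 
  ┃dr┃00000090  96 2a 58 96 72 83 5┃ 
  ┃-r┃                             ┃ 
  ┃-r┃                             ┃ 
  ┃-r┃                             ┃ 
  ┃-r┃                             ┃ 
  ┃-r┃                             ┃ 
  ┃dr┗━━━━━━━━━━━━━━━━━━━━━━━━━━━━━┛ 
  ┗━━━━━━━━━━━━━━━━━━━━━━━━━━━┛      
  ┗━━━━━━━━━━━━━━━━━━━━━┛            


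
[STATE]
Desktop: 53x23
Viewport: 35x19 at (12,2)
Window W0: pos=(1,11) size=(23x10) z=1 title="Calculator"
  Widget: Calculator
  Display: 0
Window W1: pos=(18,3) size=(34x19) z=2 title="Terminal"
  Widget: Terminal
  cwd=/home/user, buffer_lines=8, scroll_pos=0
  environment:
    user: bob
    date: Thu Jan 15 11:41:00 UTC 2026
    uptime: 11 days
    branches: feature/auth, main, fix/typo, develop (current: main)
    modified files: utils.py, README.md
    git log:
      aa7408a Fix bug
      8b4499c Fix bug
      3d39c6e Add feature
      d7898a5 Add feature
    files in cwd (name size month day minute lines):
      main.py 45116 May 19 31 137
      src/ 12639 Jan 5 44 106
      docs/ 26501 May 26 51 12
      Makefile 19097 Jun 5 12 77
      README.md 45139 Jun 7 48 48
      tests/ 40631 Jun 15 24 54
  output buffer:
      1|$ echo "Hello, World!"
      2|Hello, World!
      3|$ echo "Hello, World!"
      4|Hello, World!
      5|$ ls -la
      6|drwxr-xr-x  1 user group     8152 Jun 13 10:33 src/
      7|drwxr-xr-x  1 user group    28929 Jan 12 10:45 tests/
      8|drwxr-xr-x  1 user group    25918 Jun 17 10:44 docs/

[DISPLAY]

                                   
      ┏━━━━━━━━━━━━━━━━━━━━━━━━━━━━
      ┃ Terminal                   
      ┠────────────────────────────
      ┃$ echo "Hello, World!"      
      ┃Hello, World!               
      ┃$ echo "Hello, World!"      
      ┃Hello, World!               
      ┃$ ls -la                    
━━━━━━┃drwxr-xr-x  1 user group    
r     ┃drwxr-xr-x  1 user group    
──────┃drwxr-xr-x  1 user group    
      ┃$ █                         
──┬───┃                            
9 │ ÷ ┃                            
──┼───┃                            
6 │ × ┃                            
──┴───┃                            
━━━━━━┃                            


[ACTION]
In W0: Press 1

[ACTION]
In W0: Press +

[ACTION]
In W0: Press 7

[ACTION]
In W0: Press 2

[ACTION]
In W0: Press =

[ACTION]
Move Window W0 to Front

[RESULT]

                                   
      ┏━━━━━━━━━━━━━━━━━━━━━━━━━━━━
      ┃ Terminal                   
      ┠────────────────────────────
      ┃$ echo "Hello, World!"      
      ┃Hello, World!               
      ┃$ echo "Hello, World!"      
      ┃Hello, World!               
      ┃$ ls -la                    
━━━━━━━━━━━┓-xr-x  1 user group    
r          ┃-xr-x  1 user group    
───────────┨-xr-x  1 user group    
         73┃                       
──┬───┐    ┃                       
9 │ ÷ │    ┃                       
──┼───┤    ┃                       
6 │ × │    ┃                       
──┴───┘    ┃                       
━━━━━━━━━━━┛                       


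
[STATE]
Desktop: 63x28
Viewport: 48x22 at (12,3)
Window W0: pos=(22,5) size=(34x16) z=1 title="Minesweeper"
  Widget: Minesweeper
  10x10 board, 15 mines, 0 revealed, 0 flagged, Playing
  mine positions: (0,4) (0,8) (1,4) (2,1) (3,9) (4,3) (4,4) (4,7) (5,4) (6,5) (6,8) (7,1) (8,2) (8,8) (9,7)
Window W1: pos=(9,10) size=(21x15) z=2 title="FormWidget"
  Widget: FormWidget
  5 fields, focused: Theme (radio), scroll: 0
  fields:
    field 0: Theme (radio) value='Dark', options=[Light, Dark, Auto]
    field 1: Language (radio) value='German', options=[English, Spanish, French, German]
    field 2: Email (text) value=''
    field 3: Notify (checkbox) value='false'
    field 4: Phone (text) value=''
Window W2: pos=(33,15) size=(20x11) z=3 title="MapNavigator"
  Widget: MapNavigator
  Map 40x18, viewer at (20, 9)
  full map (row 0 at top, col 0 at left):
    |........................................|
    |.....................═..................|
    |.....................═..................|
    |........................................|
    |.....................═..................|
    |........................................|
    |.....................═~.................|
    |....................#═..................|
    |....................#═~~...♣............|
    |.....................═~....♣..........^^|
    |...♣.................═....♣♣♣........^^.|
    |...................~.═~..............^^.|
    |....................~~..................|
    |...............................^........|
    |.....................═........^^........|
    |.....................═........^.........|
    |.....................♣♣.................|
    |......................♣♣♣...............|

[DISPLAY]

                                                
                                                
          ┏━━━━━━━━━━━━━━━━━━━━━━━━━━━━━━━━┓    
          ┃ Minesweeper                    ┃    
          ┠────────────────────────────────┨    
          ┃■■■■■■■■■■                      ┃    
          ┃■■■■■■■■■■                      ┃    
━━━━━━━━━━━━━━━━━┓■■■                      ┃    
ormWidget        ┃■■■                      ┃    
─────────────────┨■■■                      ┃    
Theme:      ( ) L┃■■■                      ┃    
Language:   ( ) E┃■■■                      ┃    
Email:      [   ]┃■■■┏━━━━━━━━━━━━━━━━━━┓  ┃    
Notify:     [ ]  ┃■■■┃ MapNavigator     ┃  ┃    
Phone:      [   ]┃■■■┠──────────────────┨  ┃    
                 ┃   ┃..........═~......┃  ┃    
                 ┃   ┃.........#═.......┃  ┃    
                 ┃━━━┃.........#═~~...♣.┃━━┛    
                 ┃   ┃.........@═~....♣.┃       
                 ┃   ┃..........═....♣♣♣┃       
                 ┃   ┃........~.═~......┃       
━━━━━━━━━━━━━━━━━┛   ┃.........~~.......┃       


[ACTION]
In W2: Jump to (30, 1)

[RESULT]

                                                
                                                
          ┏━━━━━━━━━━━━━━━━━━━━━━━━━━━━━━━━┓    
          ┃ Minesweeper                    ┃    
          ┠────────────────────────────────┨    
          ┃■■■■■■■■■■                      ┃    
          ┃■■■■■■■■■■                      ┃    
━━━━━━━━━━━━━━━━━┓■■■                      ┃    
ormWidget        ┃■■■                      ┃    
─────────────────┨■■■                      ┃    
Theme:      ( ) L┃■■■                      ┃    
Language:   ( ) E┃■■■                      ┃    
Email:      [   ]┃■■■┏━━━━━━━━━━━━━━━━━━┓  ┃    
Notify:     [ ]  ┃■■■┃ MapNavigator     ┃  ┃    
Phone:      [   ]┃■■■┠──────────────────┨  ┃    
                 ┃   ┃                  ┃  ┃    
                 ┃   ┃                  ┃  ┃    
                 ┃━━━┃..................┃━━┛    
                 ┃   ┃═........@........┃       
                 ┃   ┃═.................┃       
                 ┃   ┃..................┃       
━━━━━━━━━━━━━━━━━┛   ┃═.................┃       


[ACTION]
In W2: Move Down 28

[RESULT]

                                                
                                                
          ┏━━━━━━━━━━━━━━━━━━━━━━━━━━━━━━━━┓    
          ┃ Minesweeper                    ┃    
          ┠────────────────────────────────┨    
          ┃■■■■■■■■■■                      ┃    
          ┃■■■■■■■■■■                      ┃    
━━━━━━━━━━━━━━━━━┓■■■                      ┃    
ormWidget        ┃■■■                      ┃    
─────────────────┨■■■                      ┃    
Theme:      ( ) L┃■■■                      ┃    
Language:   ( ) E┃■■■                      ┃    
Email:      [   ]┃■■■┏━━━━━━━━━━━━━━━━━━┓  ┃    
Notify:     [ ]  ┃■■■┃ MapNavigator     ┃  ┃    
Phone:      [   ]┃■■■┠──────────────────┨  ┃    
                 ┃   ┃═........^^.......┃  ┃    
                 ┃   ┃═........^........┃  ┃    
                 ┃━━━┃♣♣................┃━━┛    
                 ┃   ┃.♣♣♣.....@........┃       
                 ┃   ┃                  ┃       
                 ┃   ┃                  ┃       
━━━━━━━━━━━━━━━━━┛   ┃                  ┃       


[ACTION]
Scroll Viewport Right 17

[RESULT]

                                                
                                                
       ┏━━━━━━━━━━━━━━━━━━━━━━━━━━━━━━━━┓       
       ┃ Minesweeper                    ┃       
       ┠────────────────────────────────┨       
       ┃■■■■■■■■■■                      ┃       
       ┃■■■■■■■■■■                      ┃       
━━━━━━━━━━━━━━┓■■■                      ┃       
Widget        ┃■■■                      ┃       
──────────────┨■■■                      ┃       
me:      ( ) L┃■■■                      ┃       
guage:   ( ) E┃■■■                      ┃       
il:      [   ]┃■■■┏━━━━━━━━━━━━━━━━━━┓  ┃       
ify:     [ ]  ┃■■■┃ MapNavigator     ┃  ┃       
ne:      [   ]┃■■■┠──────────────────┨  ┃       
              ┃   ┃═........^^.......┃  ┃       
              ┃   ┃═........^........┃  ┃       
              ┃━━━┃♣♣................┃━━┛       
              ┃   ┃.♣♣♣.....@........┃          
              ┃   ┃                  ┃          
              ┃   ┃                  ┃          
━━━━━━━━━━━━━━┛   ┃                  ┃          


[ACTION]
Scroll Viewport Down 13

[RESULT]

       ┃ Minesweeper                    ┃       
       ┠────────────────────────────────┨       
       ┃■■■■■■■■■■                      ┃       
       ┃■■■■■■■■■■                      ┃       
━━━━━━━━━━━━━━┓■■■                      ┃       
Widget        ┃■■■                      ┃       
──────────────┨■■■                      ┃       
me:      ( ) L┃■■■                      ┃       
guage:   ( ) E┃■■■                      ┃       
il:      [   ]┃■■■┏━━━━━━━━━━━━━━━━━━┓  ┃       
ify:     [ ]  ┃■■■┃ MapNavigator     ┃  ┃       
ne:      [   ]┃■■■┠──────────────────┨  ┃       
              ┃   ┃═........^^.......┃  ┃       
              ┃   ┃═........^........┃  ┃       
              ┃━━━┃♣♣................┃━━┛       
              ┃   ┃.♣♣♣.....@........┃          
              ┃   ┃                  ┃          
              ┃   ┃                  ┃          
━━━━━━━━━━━━━━┛   ┃                  ┃          
                  ┗━━━━━━━━━━━━━━━━━━┛          
                                                
                                                


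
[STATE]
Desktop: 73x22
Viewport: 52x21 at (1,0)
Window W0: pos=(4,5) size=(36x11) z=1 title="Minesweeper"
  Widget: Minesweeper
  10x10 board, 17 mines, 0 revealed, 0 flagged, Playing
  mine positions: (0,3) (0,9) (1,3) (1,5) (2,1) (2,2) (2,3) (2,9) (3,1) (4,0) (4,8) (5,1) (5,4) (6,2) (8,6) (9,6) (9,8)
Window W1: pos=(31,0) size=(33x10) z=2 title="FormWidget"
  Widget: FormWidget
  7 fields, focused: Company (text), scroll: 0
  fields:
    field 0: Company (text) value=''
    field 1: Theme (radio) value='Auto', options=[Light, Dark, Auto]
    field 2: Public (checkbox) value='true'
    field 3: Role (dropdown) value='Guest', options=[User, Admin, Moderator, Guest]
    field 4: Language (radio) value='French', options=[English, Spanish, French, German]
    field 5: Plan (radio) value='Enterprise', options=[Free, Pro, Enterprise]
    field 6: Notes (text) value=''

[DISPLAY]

                              ┏━━━━━━━━━━━━━━━━━━━━━
                              ┃ FormWidget          
                              ┠─────────────────────
                              ┃> Company:    [      
                              ┃  Theme:      ( ) Lig
   ┏━━━━━━━━━━━━━━━━━━━━━━━━━━┃  Public:     [x]    
   ┃ Minesweeper              ┃  Role:       [Guest 
   ┠──────────────────────────┃  Language:   ( ) Eng
   ┃■■■■■■■■■■                ┃  Plan:       ( ) Fre
   ┃■■■■■■■■■■                ┗━━━━━━━━━━━━━━━━━━━━━
   ┃■■■■■■■■■■                        ┃             
   ┃■■■■■■■■■■                        ┃             
   ┃■■■■■■■■■■                        ┃             
   ┃■■■■■■■■■■                        ┃             
   ┃■■■■■■■■■■                        ┃             
   ┗━━━━━━━━━━━━━━━━━━━━━━━━━━━━━━━━━━┛             
                                                    
                                                    
                                                    
                                                    
                                                    


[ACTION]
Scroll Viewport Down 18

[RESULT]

                              ┃ FormWidget          
                              ┠─────────────────────
                              ┃> Company:    [      
                              ┃  Theme:      ( ) Lig
   ┏━━━━━━━━━━━━━━━━━━━━━━━━━━┃  Public:     [x]    
   ┃ Minesweeper              ┃  Role:       [Guest 
   ┠──────────────────────────┃  Language:   ( ) Eng
   ┃■■■■■■■■■■                ┃  Plan:       ( ) Fre
   ┃■■■■■■■■■■                ┗━━━━━━━━━━━━━━━━━━━━━
   ┃■■■■■■■■■■                        ┃             
   ┃■■■■■■■■■■                        ┃             
   ┃■■■■■■■■■■                        ┃             
   ┃■■■■■■■■■■                        ┃             
   ┃■■■■■■■■■■                        ┃             
   ┗━━━━━━━━━━━━━━━━━━━━━━━━━━━━━━━━━━┛             
                                                    
                                                    
                                                    
                                                    
                                                    
                                                    


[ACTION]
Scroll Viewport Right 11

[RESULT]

                   ┃ FormWidget                    ┃
                   ┠───────────────────────────────┨
                   ┃> Company:    [               ]┃
                   ┃  Theme:      ( ) Light  ( ) Da┃
━━━━━━━━━━━━━━━━━━━┃  Public:     [x]              ┃
eeper              ┃  Role:       [Guest         ▼]┃
───────────────────┃  Language:   ( ) English  ( ) ┃
■■■                ┃  Plan:       ( ) Free  ( ) Pro┃
■■■                ┗━━━━━━━━━━━━━━━━━━━━━━━━━━━━━━━┛
■■■                        ┃                        
■■■                        ┃                        
■■■                        ┃                        
■■■                        ┃                        
■■■                        ┃                        
━━━━━━━━━━━━━━━━━━━━━━━━━━━┛                        
                                                    
                                                    
                                                    
                                                    
                                                    
                                                    


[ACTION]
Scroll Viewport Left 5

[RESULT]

                        ┃ FormWidget                
                        ┠───────────────────────────
                        ┃> Company:    [            
                        ┃  Theme:      ( ) Light  ( 
━━━━━━━━━━━━━━━━━━━━━━━━┃  Public:     [x]          
inesweeper              ┃  Role:       [Guest       
────────────────────────┃  Language:   ( ) English  
■■■■■■■■                ┃  Plan:       ( ) Free  ( )
■■■■■■■■                ┗━━━━━━━━━━━━━━━━━━━━━━━━━━━
■■■■■■■■                        ┃                   
■■■■■■■■                        ┃                   
■■■■■■■■                        ┃                   
■■■■■■■■                        ┃                   
■■■■■■■■                        ┃                   
━━━━━━━━━━━━━━━━━━━━━━━━━━━━━━━━┛                   
                                                    
                                                    
                                                    
                                                    
                                                    
                                                    


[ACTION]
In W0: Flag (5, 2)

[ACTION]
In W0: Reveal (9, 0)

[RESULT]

                        ┃ FormWidget                
                        ┠───────────────────────────
                        ┃> Company:    [            
                        ┃  Theme:      ( ) Light  ( 
━━━━━━━━━━━━━━━━━━━━━━━━┃  Public:     [x]          
inesweeper              ┃  Role:       [Guest       
────────────────────────┃  Language:   ( ) English  
■■■■■■■■                ┃  Plan:       ( ) Free  ( )
■■■■■■■■                ┗━━━━━━━━━━━━━━━━━━━━━━━━━━━
■■■■■■■■                        ┃                   
■■■■■■■■                        ┃                   
■■■■■■■■                        ┃                   
⚑■■■■■■■                        ┃                   
■211■■■■                        ┃                   
━━━━━━━━━━━━━━━━━━━━━━━━━━━━━━━━┛                   
                                                    
                                                    
                                                    
                                                    
                                                    
                                                    


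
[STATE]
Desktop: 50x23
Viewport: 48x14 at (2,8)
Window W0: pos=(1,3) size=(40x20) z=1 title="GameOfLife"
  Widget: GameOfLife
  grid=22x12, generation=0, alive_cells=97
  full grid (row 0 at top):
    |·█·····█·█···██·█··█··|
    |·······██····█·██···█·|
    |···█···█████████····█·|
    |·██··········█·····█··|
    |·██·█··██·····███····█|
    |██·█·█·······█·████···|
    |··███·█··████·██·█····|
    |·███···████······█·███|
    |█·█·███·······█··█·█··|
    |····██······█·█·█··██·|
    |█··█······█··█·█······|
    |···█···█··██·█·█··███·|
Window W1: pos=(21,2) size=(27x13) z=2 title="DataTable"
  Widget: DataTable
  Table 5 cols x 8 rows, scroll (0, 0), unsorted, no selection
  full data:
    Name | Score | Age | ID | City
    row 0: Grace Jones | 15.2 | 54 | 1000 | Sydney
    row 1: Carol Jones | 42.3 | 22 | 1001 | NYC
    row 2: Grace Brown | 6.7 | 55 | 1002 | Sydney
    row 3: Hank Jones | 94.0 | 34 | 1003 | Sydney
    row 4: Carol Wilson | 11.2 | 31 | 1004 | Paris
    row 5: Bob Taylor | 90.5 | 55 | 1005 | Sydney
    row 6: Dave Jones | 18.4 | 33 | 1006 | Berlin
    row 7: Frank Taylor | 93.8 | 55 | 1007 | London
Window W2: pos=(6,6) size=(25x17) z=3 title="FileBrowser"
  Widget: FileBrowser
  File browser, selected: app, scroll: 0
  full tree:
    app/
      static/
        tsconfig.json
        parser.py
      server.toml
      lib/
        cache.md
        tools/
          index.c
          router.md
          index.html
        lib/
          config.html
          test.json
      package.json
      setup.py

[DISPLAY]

····┠───────────────────────┨es │42.3 │22 │10┃  
···█┃> [-] app/             ┃wn │6.7  │55 │10┃  
·██·┃    [+] static/        ┃s  │94.0 │34 │10┃  
·██·┃    server.toml        ┃son│11.2 │31 │10┃  
██·█┃    [+] lib/           ┃r  │90.5 │55 │10┃  
··██┃    package.json       ┃s  │18.4 │33 │10┃  
·███┃    setup.py           ┃━━━━━━━━━━━━━━━━┛  
█·█·┃                       ┃         ┃         
····┃                       ┃         ┃         
█··█┃                       ┃         ┃         
···█┃                       ┃         ┃         
    ┃                       ┃         ┃         
    ┃                       ┃         ┃         
    ┃                       ┃         ┃         


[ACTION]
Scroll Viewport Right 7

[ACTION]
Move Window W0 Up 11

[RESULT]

·██·┠───────────────────────┨es │42.3 │22 │10┃  
██·█┃> [-] app/             ┃wn │6.7  │55 │10┃  
··██┃    [+] static/        ┃s  │94.0 │34 │10┃  
·███┃    server.toml        ┃son│11.2 │31 │10┃  
█·█·┃    [+] lib/           ┃r  │90.5 │55 │10┃  
····┃    package.json       ┃s  │18.4 │33 │10┃  
█··█┃    setup.py           ┃━━━━━━━━━━━━━━━━┛  
···█┃                       ┃         ┃         
    ┃                       ┃         ┃         
    ┃                       ┃         ┃         
    ┃                       ┃         ┃         
━━━━┃                       ┃━━━━━━━━━┛         
    ┃                       ┃                   
    ┃                       ┃                   


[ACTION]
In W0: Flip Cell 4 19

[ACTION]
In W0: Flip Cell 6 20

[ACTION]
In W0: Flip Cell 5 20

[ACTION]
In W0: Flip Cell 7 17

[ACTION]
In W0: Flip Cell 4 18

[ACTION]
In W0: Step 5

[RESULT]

····┠───────────────────────┨es │42.3 │22 │10┃  
····┃> [-] app/             ┃wn │6.7  │55 │10┃  
····┃    [+] static/        ┃s  │94.0 │34 │10┃  
····┃    server.toml        ┃son│11.2 │31 │10┃  
····┃    [+] lib/           ┃r  │90.5 │55 │10┃  
····┃    package.json       ┃s  │18.4 │33 │10┃  
····┃    setup.py           ┃━━━━━━━━━━━━━━━━┛  
····┃                       ┃         ┃         
    ┃                       ┃         ┃         
    ┃                       ┃         ┃         
    ┃                       ┃         ┃         
━━━━┃                       ┃━━━━━━━━━┛         
    ┃                       ┃                   
    ┃                       ┃                   


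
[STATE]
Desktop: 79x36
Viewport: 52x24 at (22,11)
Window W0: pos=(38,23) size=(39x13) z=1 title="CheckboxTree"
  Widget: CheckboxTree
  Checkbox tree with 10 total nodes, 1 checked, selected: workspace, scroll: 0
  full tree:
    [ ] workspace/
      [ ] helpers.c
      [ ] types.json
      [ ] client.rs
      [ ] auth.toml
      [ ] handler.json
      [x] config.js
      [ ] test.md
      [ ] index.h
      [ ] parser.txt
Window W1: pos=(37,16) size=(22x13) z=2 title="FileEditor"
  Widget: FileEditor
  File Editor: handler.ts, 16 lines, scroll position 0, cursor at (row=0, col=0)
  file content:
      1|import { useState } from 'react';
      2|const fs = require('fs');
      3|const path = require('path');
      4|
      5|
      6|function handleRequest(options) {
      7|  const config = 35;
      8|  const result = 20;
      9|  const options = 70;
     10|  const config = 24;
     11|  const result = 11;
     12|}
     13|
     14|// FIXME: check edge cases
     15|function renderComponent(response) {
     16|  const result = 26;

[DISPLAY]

                                                    
                                                    
                                                    
                                                    
                                                    
               ┏━━━━━━━━━━━━━━━━━━━━┓               
               ┃ FileEditor         ┃               
               ┠────────────────────┨               
               ┃█mport { useState }▲┃               
               ┃const fs = require(█┃               
               ┃const path = requir░┃               
               ┃                   ░┃               
               ┃                   ░┃━━━━━━━━━━━━━━━
               ┃function handleRequ░┃               
               ┃  const config = 35░┃───────────────
               ┃  const result = 20░┃               
               ┃  const options = 7▼┃               
               ┗━━━━━━━━━━━━━━━━━━━━┛               
                ┃   [ ] client.rs                   
                ┃   [ ] auth.toml                   
                ┃   [ ] handler.json                
                ┃   [x] config.js                   
                ┃   [ ] test.md                     
                ┃   [ ] index.h                     


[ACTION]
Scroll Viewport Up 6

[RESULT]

                                                    
                                                    
                                                    
                                                    
                                                    
                                                    
                                                    
                                                    
                                                    
                                                    
                                                    
               ┏━━━━━━━━━━━━━━━━━━━━┓               
               ┃ FileEditor         ┃               
               ┠────────────────────┨               
               ┃█mport { useState }▲┃               
               ┃const fs = require(█┃               
               ┃const path = requir░┃               
               ┃                   ░┃               
               ┃                   ░┃━━━━━━━━━━━━━━━
               ┃function handleRequ░┃               
               ┃  const config = 35░┃───────────────
               ┃  const result = 20░┃               
               ┃  const options = 7▼┃               
               ┗━━━━━━━━━━━━━━━━━━━━┛               


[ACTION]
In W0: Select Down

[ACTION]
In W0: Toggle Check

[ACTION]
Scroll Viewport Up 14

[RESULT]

                                                    
                                                    
                                                    
                                                    
                                                    
                                                    
                                                    
                                                    
                                                    
                                                    
                                                    
                                                    
                                                    
                                                    
                                                    
                                                    
               ┏━━━━━━━━━━━━━━━━━━━━┓               
               ┃ FileEditor         ┃               
               ┠────────────────────┨               
               ┃█mport { useState }▲┃               
               ┃const fs = require(█┃               
               ┃const path = requir░┃               
               ┃                   ░┃               
               ┃                   ░┃━━━━━━━━━━━━━━━


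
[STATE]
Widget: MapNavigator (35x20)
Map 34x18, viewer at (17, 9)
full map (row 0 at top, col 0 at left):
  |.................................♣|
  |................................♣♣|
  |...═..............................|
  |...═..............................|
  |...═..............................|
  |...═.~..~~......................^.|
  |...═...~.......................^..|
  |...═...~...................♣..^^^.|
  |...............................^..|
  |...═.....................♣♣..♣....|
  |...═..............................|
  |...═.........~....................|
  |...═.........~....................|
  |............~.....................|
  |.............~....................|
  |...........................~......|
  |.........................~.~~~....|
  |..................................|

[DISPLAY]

                                   
.................................♣ 
................................♣♣ 
...═.............................. 
...═.............................. 
...═.............................. 
...═.~..~~......................^. 
...═...~.......................^.. 
...═...~...................♣..^^^. 
...............................^.. 
...═.............@.......♣♣..♣.... 
...═.............................. 
...═.........~.................... 
...═.........~.................... 
............~..................... 
.............~.................... 
...........................~...... 
.........................~.~~~.... 
.................................. 
                                   


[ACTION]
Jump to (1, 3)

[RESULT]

                                   
                                   
                                   
                                   
                                   
                                   
                                   
                ...................
                ...................
                ...═...............
                .@.═...............
                ...═...............
                ...═.~..~~.........
                ...═...~...........
                ...═...~...........
                ...................
                ...═...............
                ...═...............
                ...═.........~.....
                ...═.........~.....


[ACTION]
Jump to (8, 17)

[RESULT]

         ...═...~..................
         ..........................
         ...═.....................♣
         ...═......................
         ...═.........~............
         ...═.........~............
         ............~.............
         .............~............
         ..........................
         .........................~
         ........@.................
                                   
                                   
                                   
                                   
                                   
                                   
                                   
                                   
                                   


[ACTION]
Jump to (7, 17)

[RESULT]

          ...═...~.................
          .........................
          ...═.....................
          ...═.....................
          ...═.........~...........
          ...═.........~...........
          ............~............
          .............~...........
          .........................
          .........................
          .......@.................
                                   
                                   
                                   
                                   
                                   
                                   
                                   
                                   
                                   


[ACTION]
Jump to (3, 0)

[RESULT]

                                   
                                   
                                   
                                   
                                   
                                   
                                   
                                   
                                   
                                   
              ...@.................
              .....................
              ...═.................
              ...═.................
              ...═.................
              ...═.~..~~...........
              ...═...~.............
              ...═...~.............
              .....................
              ...═.................


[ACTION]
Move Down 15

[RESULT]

              ...═.~..~~...........
              ...═...~.............
              ...═...~.............
              .....................
              ...═.................
              ...═.................
              ...═.........~.......
              ...═.........~.......
              ............~........
              .............~.......
              ...@.................
              .....................
              .....................
                                   
                                   
                                   
                                   
                                   
                                   
                                   
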